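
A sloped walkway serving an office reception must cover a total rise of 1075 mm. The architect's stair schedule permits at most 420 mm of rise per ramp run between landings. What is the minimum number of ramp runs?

⌈1075/420⌉ = 3 ramp runs.

3 runs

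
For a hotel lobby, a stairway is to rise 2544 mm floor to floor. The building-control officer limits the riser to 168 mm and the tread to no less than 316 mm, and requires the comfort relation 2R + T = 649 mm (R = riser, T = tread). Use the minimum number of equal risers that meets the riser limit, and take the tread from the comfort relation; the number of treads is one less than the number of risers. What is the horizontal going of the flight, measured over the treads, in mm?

2544 / 168 = 15.14, so 16 risers are needed.
Riser R = 2544 / 16 = 159 mm, within the 168 mm limit.
Tread T = 649 − 2 × 159 = 331 mm (≥ 316 mm).
16 risers give 15 treads; going = 15 × 331 = 4965 mm.

4965 mm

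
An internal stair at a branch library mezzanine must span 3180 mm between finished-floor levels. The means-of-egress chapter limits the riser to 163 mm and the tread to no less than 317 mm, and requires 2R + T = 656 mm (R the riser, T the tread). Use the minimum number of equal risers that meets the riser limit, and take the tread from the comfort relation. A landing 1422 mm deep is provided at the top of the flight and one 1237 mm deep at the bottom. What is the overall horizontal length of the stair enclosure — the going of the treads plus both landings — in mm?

9081 mm

3180 / 163 = 19.51, so 20 risers are needed.
R = 3180 ÷ 20 = 159 mm.
Tread T = 656 − 2 × 159 = 338 mm (≥ 317 mm).
Going = (20 − 1) × 338 = 6422 mm.
Enclosure = 6422 + 1422 + 1237 = 9081 mm.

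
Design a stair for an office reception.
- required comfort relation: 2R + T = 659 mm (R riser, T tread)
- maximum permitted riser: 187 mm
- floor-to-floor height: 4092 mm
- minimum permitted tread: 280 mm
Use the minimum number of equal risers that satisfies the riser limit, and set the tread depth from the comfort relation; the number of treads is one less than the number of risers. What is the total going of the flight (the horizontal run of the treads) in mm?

6027 mm

At most 187 each: 4092/187 = 21.88, giving 22 risers.
Each riser is 4092/22 = 186 mm (≤ 187 mm).
Tread T = 659 − 2 × 186 = 287 mm (≥ 280 mm).
Going = (22 − 1) × 287 = 6027 mm.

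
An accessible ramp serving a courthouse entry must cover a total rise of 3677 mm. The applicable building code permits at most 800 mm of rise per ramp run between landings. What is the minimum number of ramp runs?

3677 / 800 = 4.60, so 5 ramp runs are needed.

5 runs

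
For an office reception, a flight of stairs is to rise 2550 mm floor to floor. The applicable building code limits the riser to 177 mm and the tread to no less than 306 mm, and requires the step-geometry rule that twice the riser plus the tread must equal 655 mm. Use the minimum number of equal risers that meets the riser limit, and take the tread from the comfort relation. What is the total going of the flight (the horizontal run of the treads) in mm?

2550 / 177 = 14.407 → round up to 15 risers.
R = 2550 ÷ 15 = 170 mm.
From 2R + T = 655: T = 655 − 340 = 315 mm.
15 risers give 14 treads; going = 14 × 315 = 4410 mm.

4410 mm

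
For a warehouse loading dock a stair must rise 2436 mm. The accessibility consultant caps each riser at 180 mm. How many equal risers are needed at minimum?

2436 / 180 = 13.533 → round up to 14 risers.

14 risers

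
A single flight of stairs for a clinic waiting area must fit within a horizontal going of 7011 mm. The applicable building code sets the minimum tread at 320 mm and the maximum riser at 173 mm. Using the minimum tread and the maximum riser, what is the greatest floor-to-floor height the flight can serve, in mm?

7011 / 320 = 21.91, so 21 treads fit.
Risers = treads + 1 = 22.
Maximum height = 22 × 173 = 3806 mm.

3806 mm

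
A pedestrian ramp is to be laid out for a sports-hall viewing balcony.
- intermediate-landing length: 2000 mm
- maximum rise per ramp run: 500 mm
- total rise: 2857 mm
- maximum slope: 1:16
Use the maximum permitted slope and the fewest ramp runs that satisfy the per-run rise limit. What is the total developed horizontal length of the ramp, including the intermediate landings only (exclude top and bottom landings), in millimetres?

55712 mm

2857 / 500 = 5.714 → round up to 6 ramp runs. That means 5 intermediate landings.
Ramp run (horizontal) at 1:16: 2857 × 16 = 45712 mm.
Intermediate landings: 5 × 2000 = 10000 mm.
Total developed length = 45712 + 10000 = 55712 mm.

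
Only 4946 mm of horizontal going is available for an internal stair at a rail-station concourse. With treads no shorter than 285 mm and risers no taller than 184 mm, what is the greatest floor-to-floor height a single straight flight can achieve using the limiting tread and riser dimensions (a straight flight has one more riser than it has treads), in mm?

Treads that fit: ⌊4946 / 285⌋ = 17.
Risers = treads + 1 = 18.
Maximum height = 18 × 184 = 3312 mm.

3312 mm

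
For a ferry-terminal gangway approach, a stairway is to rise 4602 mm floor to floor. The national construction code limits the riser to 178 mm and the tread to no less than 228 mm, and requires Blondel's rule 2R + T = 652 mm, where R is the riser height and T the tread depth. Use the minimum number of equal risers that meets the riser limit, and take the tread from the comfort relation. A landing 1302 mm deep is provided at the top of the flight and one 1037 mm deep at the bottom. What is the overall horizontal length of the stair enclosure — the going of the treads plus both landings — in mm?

4602 / 178 = 25.854 → round up to 26 risers.
R = 4602 ÷ 26 = 177 mm.
From 2R + T = 652: T = 652 − 354 = 298 mm.
Treads = 26 − 1 = 25; going = 25 × 298 = 7450 mm.
Add landings: 7450 + 1302 + 1037 = 9789 mm.

9789 mm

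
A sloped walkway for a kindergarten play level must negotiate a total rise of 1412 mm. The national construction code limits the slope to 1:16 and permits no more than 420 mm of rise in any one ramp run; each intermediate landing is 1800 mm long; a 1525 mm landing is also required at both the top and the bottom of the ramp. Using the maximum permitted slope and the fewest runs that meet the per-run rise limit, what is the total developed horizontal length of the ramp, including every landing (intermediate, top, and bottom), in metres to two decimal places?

31.04 m

1412 / 420 = 3.36, so 4 ramp runs are needed. That means 3 intermediate landings.
Horizontal run for 1412 mm of rise at 1:16 is 1412 × 16 = 22592 mm.
Intermediate landings: 3 × 1800 = 5400 mm.
Top and bottom landings: 2 × 1525 = 3050 mm.
Total = 22592 + 5400 + 3050 = 31042 mm.
= 31.04 m.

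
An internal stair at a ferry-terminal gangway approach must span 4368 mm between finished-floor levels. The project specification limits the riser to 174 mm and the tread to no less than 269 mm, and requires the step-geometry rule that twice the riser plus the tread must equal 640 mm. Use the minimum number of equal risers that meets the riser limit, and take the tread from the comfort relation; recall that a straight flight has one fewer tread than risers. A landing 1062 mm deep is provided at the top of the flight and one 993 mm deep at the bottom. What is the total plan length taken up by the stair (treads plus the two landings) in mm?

9655 mm

4368 / 174 = 25.103 → round up to 26 risers.
R = 4368 ÷ 26 = 168 mm.
Tread T = 640 − 2 × 168 = 304 mm (≥ 269 mm).
Treads = 26 − 1 = 25; going = 25 × 304 = 7600 mm.
Add landings: 7600 + 1062 + 993 = 9655 mm.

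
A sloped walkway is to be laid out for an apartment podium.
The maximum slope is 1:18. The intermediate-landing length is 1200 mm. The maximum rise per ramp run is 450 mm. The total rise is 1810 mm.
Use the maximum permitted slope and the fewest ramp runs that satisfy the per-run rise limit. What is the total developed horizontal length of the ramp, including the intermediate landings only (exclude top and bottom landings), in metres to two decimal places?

1810 / 450 = 4.022 → round up to 5 ramp runs. That means 4 intermediate landings.
Horizontal run for 1810 mm of rise at 1:18 is 1810 × 18 = 32580 mm.
Intermediate landings: 4 × 1200 = 4800 mm.
Developed length = 32580 + 4800 = 37380 mm.
= 37.38 m.

37.38 m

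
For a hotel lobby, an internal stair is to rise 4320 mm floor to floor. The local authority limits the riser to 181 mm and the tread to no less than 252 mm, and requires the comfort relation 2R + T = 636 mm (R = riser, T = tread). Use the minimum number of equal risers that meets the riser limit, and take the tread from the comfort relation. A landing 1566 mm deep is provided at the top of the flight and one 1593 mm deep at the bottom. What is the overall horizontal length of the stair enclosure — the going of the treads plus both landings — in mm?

9507 mm

4320 / 181 = 23.87, so 24 risers are needed.
Riser R = 4320 / 24 = 180 mm, within the 181 mm limit.
From 2R + T = 636: T = 636 − 360 = 276 mm.
Going = (24 − 1) × 276 = 6348 mm.
Add landings: 6348 + 1566 + 1593 = 9507 mm.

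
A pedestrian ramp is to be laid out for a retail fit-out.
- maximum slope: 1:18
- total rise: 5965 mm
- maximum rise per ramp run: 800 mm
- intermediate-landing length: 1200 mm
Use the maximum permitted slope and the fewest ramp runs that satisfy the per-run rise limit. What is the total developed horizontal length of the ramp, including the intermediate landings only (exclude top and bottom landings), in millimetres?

115770 mm

5965 / 800 = 7.46, so 8 ramp runs are needed. That means 7 intermediate landings.
Horizontal run for 5965 mm of rise at 1:18 is 5965 × 18 = 107370 mm.
7 intermediate landings contribute 7 × 1200 = 8400 mm.
Developed length = 107370 + 8400 = 115770 mm.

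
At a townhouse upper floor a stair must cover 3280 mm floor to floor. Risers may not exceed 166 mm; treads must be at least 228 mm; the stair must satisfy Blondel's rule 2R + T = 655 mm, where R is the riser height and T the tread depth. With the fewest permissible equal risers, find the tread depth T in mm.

327 mm

3280 / 166 = 19.759 → round up to 20 risers.
R = 3280 ÷ 20 = 164 mm.
T = 655 − 2·164 = 327 mm, which satisfies the 228 mm minimum.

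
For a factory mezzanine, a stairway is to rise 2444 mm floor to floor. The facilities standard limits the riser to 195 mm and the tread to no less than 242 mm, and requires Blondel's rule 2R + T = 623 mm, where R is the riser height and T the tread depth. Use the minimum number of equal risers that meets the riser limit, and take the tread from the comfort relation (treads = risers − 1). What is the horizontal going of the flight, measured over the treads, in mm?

2964 mm

2444 / 195 = 12.533 → round up to 13 risers.
Each riser is 2444/13 = 188 mm (≤ 195 mm).
T = 623 − 2·188 = 247 mm, which satisfies the 242 mm minimum.
13 risers give 12 treads; going = 12 × 247 = 2964 mm.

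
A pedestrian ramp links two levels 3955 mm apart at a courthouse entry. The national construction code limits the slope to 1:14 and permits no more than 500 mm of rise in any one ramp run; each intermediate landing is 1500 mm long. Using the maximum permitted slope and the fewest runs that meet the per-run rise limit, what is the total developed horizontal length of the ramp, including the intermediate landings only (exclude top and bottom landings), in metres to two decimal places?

65.87 m

⌈3955/500⌉ = 8 ramp runs. That means 7 intermediate landings.
Horizontal run for 3955 mm of rise at 1:14 is 3955 × 14 = 55370 mm.
7 intermediate landings contribute 7 × 1500 = 10500 mm.
Developed length = 55370 + 10500 = 65870 mm.
= 65.87 m.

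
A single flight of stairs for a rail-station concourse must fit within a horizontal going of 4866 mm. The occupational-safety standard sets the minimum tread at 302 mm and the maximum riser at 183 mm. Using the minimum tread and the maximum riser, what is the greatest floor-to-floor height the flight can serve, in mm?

3111 mm

Treads that fit: ⌊4866 / 302⌋ = 16.
Risers = treads + 1 = 17.
Maximum height = 17 × 183 = 3111 mm.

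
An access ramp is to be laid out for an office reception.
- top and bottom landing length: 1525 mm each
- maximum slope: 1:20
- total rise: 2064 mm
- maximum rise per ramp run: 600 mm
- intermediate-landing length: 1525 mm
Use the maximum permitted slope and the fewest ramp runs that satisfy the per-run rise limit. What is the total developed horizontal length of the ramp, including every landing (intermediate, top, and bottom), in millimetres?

⌈2064/600⌉ = 4 ramp runs. That means 3 intermediate landings.
Ramp run (horizontal) at 1:20: 2064 × 20 = 41280 mm.
3 intermediate landings contribute 3 × 1525 = 4575 mm.
Top and bottom landings: 2 × 1525 = 3050 mm.
Total = 41280 + 4575 + 3050 = 48905 mm.

48905 mm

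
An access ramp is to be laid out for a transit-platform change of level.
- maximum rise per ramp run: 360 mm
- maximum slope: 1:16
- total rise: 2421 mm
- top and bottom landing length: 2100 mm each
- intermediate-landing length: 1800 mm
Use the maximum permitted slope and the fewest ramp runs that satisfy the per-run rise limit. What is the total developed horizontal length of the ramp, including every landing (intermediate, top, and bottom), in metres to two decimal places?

53.74 m

⌈2421/360⌉ = 7 ramp runs. That means 6 intermediate landings.
Ramp run (horizontal) at 1:16: 2421 × 16 = 38736 mm.
Intermediate landings: 6 × 1800 = 10800 mm.
Top and bottom landings: 2 × 2100 = 4200 mm.
Total = 38736 + 10800 + 4200 = 53736 mm.
= 53.74 m.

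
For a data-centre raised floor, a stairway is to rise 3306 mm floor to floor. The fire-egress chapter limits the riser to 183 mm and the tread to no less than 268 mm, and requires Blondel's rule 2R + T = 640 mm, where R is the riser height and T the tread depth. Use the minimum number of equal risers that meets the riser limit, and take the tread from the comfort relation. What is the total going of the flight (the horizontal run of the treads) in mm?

3306 / 183 = 18.07, so 19 risers are needed.
Riser R = 3306 / 19 = 174 mm, within the 183 mm limit.
T = 640 − 2·174 = 292 mm, which satisfies the 268 mm minimum.
Going = (19 − 1) × 292 = 5256 mm.

5256 mm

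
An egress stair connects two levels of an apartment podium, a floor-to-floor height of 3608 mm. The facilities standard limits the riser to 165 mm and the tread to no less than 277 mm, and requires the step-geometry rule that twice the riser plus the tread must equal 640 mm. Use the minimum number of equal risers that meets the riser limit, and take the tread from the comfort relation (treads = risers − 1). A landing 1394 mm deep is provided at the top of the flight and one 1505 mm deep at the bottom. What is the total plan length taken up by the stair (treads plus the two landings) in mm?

9451 mm

3608 / 165 = 21.87, so 22 risers are needed.
R = 3608 ÷ 22 = 164 mm.
T = 640 − 2·164 = 312 mm, which satisfies the 277 mm minimum.
Going = (22 − 1) × 312 = 6552 mm.
Add landings: 6552 + 1394 + 1505 = 9451 mm.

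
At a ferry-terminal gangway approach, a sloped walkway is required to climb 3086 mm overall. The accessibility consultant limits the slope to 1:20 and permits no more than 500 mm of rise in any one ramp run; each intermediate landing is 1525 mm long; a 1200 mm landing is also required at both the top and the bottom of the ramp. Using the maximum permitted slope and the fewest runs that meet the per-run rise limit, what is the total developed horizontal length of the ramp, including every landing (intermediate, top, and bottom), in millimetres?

3086 / 500 = 6.17, so 7 ramp runs are needed. That means 6 intermediate landings.
Ramp run (horizontal) at 1:20: 3086 × 20 = 61720 mm.
6 intermediate landings contribute 6 × 1525 = 9150 mm.
Top and bottom landings: 2 × 1200 = 2400 mm.
Total = 61720 + 9150 + 2400 = 73270 mm.

73270 mm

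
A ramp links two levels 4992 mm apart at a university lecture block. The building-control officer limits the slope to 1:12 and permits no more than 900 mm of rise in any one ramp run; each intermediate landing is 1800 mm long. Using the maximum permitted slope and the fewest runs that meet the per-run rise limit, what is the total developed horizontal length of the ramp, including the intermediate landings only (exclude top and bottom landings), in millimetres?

4992 / 900 = 5.55, so 6 ramp runs are needed. That means 5 intermediate landings.
Ramp run (horizontal) at 1:12: 4992 × 12 = 59904 mm.
5 intermediate landings contribute 5 × 1800 = 9000 mm.
Total developed length = 59904 + 9000 = 68904 mm.

68904 mm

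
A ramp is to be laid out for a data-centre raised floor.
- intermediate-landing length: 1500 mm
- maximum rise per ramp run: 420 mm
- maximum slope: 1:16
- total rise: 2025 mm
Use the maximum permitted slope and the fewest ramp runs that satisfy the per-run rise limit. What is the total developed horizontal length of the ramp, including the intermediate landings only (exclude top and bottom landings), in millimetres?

38400 mm

⌈2025/420⌉ = 5 ramp runs. That means 4 intermediate landings.
Ramp run (horizontal) at 1:16: 2025 × 16 = 32400 mm.
4 intermediate landings contribute 4 × 1500 = 6000 mm.
Developed length = 32400 + 6000 = 38400 mm.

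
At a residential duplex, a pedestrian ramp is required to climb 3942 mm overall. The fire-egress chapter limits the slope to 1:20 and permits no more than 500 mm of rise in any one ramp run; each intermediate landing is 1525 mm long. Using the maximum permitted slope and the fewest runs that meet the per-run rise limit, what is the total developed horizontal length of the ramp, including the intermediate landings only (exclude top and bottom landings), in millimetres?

3942 / 500 = 7.884 → round up to 8 ramp runs. That means 7 intermediate landings.
Ramp run (horizontal) at 1:20: 3942 × 20 = 78840 mm.
Intermediate landings: 7 × 1525 = 10675 mm.
Developed length = 78840 + 10675 = 89515 mm.

89515 mm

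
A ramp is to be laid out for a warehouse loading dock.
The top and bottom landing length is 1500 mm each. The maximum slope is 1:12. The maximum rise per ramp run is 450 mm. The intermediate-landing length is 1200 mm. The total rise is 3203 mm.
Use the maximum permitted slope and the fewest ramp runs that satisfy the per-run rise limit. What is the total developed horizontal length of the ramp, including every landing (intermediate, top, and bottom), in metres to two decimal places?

At most 450 each: 3203/450 = 7.12, giving 8 ramp runs. That means 7 intermediate landings.
Ramp run (horizontal) at 1:12: 3203 × 12 = 38436 mm.
7 intermediate landings contribute 7 × 1200 = 8400 mm.
Top and bottom landings: 2 × 1500 = 3000 mm.
Total = 38436 + 8400 + 3000 = 49836 mm.
= 49.84 m.

49.84 m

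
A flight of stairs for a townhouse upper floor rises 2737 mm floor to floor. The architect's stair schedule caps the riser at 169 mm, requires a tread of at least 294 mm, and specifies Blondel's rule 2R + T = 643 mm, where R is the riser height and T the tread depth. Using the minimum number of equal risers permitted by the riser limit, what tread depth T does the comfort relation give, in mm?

2737 / 169 = 16.195 → round up to 17 risers.
Each riser is 2737/17 = 161 mm (≤ 169 mm).
From 2R + T = 643: T = 643 − 322 = 321 mm.

321 mm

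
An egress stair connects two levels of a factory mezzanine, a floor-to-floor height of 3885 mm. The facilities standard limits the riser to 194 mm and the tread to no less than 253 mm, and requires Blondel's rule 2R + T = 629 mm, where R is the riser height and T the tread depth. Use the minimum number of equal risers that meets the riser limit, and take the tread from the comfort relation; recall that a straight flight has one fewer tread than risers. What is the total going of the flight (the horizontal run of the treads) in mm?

5180 mm

At most 194 each: 3885/194 = 20.03, giving 21 risers.
Each riser is 3885/21 = 185 mm (≤ 194 mm).
T = 629 − 2·185 = 259 mm, which satisfies the 253 mm minimum.
21 risers give 20 treads; going = 20 × 259 = 5180 mm.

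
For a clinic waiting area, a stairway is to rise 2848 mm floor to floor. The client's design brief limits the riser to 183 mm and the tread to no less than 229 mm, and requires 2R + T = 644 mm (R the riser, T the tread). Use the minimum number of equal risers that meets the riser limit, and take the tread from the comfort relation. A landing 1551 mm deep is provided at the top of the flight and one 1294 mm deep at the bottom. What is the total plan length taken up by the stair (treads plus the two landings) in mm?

2848 / 183 = 15.563 → round up to 16 risers.
Each riser is 2848/16 = 178 mm (≤ 183 mm).
T = 644 − 2·178 = 288 mm, which satisfies the 229 mm minimum.
Treads = 16 − 1 = 15; going = 15 × 288 = 4320 mm.
Add landings: 4320 + 1551 + 1294 = 7165 mm.

7165 mm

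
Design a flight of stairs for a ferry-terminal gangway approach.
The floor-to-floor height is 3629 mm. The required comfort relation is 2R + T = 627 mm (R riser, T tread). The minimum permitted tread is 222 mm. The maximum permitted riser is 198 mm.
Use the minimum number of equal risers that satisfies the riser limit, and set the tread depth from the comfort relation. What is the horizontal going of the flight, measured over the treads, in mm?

At most 198 each: 3629/198 = 18.33, giving 19 risers.
Riser R = 3629 / 19 = 191 mm, within the 198 mm limit.
Tread T = 627 − 2 × 191 = 245 mm (≥ 222 mm).
Treads = 19 − 1 = 18; going = 18 × 245 = 4410 mm.

4410 mm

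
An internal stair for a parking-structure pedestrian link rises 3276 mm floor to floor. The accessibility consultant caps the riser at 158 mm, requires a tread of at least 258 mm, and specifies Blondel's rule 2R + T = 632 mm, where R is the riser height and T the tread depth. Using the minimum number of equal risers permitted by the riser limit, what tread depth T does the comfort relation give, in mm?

At most 158 each: 3276/158 = 20.73, giving 21 risers.
Riser R = 3276 / 21 = 156 mm, within the 158 mm limit.
From 2R + T = 632: T = 632 − 312 = 320 mm.

320 mm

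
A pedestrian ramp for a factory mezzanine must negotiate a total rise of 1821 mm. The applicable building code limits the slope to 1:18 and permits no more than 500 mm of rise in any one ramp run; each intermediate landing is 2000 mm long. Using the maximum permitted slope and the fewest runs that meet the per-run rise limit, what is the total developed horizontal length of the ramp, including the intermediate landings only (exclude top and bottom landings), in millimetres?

38778 mm

1821 / 500 = 3.64, so 4 ramp runs are needed. That means 3 intermediate landings.
Ramp run (horizontal) at 1:18: 1821 × 18 = 32778 mm.
Intermediate landings: 3 × 2000 = 6000 mm.
Developed length = 32778 + 6000 = 38778 mm.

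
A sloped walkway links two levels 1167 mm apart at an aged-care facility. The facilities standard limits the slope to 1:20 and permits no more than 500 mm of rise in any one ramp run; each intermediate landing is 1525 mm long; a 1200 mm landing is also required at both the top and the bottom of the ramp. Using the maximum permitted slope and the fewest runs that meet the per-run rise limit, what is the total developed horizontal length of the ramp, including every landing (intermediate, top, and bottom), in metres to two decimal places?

28.79 m

At most 500 each: 1167/500 = 2.33, giving 3 ramp runs. That means 2 intermediate landings.
Horizontal run for 1167 mm of rise at 1:20 is 1167 × 20 = 23340 mm.
Intermediate landings: 2 × 1525 = 3050 mm.
Top and bottom landings: 2 × 1200 = 2400 mm.
Total = 23340 + 3050 + 2400 = 28790 mm.
= 28.79 m.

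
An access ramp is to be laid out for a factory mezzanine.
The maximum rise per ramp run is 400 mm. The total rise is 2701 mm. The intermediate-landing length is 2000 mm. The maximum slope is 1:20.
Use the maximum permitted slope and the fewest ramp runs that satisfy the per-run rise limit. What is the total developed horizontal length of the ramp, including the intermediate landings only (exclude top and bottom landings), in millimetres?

2701 / 400 = 6.75, so 7 ramp runs are needed. That means 6 intermediate landings.
Horizontal run for 2701 mm of rise at 1:20 is 2701 × 20 = 54020 mm.
Intermediate landings: 6 × 2000 = 12000 mm.
Total developed length = 54020 + 12000 = 66020 mm.

66020 mm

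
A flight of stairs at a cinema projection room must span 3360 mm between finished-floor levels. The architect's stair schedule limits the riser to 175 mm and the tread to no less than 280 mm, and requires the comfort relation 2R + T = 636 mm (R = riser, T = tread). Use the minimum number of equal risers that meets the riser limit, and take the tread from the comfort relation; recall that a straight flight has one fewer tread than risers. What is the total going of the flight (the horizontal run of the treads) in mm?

3360 / 175 = 19.20, so 20 risers are needed.
Riser R = 3360 / 20 = 168 mm, within the 175 mm limit.
Tread T = 636 − 2 × 168 = 300 mm (≥ 280 mm).
20 risers give 19 treads; going = 19 × 300 = 5700 mm.

5700 mm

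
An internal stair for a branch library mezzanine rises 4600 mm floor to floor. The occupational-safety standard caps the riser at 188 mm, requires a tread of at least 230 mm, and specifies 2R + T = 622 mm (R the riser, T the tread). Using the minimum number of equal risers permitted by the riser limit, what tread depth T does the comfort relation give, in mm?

254 mm

At most 188 each: 4600/188 = 24.47, giving 25 risers.
Each riser is 4600/25 = 184 mm (≤ 188 mm).
Tread T = 622 − 2 × 184 = 254 mm (≥ 230 mm).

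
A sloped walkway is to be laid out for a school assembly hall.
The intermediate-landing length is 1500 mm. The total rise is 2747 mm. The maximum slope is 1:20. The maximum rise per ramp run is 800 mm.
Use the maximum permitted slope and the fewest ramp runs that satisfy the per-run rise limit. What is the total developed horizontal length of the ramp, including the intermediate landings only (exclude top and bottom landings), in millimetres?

59440 mm

At most 800 each: 2747/800 = 3.43, giving 4 ramp runs. That means 3 intermediate landings.
Ramp run (horizontal) at 1:20: 2747 × 20 = 54940 mm.
3 intermediate landings contribute 3 × 1500 = 4500 mm.
Developed length = 54940 + 4500 = 59440 mm.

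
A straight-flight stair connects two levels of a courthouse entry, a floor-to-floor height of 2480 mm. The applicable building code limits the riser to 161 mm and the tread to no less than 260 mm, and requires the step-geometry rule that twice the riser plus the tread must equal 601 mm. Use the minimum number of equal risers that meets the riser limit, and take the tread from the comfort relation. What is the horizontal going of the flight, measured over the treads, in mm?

4365 mm

2480 / 161 = 15.40, so 16 risers are needed.
Riser R = 2480 / 16 = 155 mm, within the 161 mm limit.
From 2R + T = 601: T = 601 − 310 = 291 mm.
Going = (16 − 1) × 291 = 4365 mm.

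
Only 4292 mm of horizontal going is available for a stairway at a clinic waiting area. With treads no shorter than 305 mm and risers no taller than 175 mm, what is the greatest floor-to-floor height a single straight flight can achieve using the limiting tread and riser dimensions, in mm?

4292 / 305 = 14.07, so 14 treads fit.
Risers = treads + 1 = 15.
Maximum height = 15 × 175 = 2625 mm.

2625 mm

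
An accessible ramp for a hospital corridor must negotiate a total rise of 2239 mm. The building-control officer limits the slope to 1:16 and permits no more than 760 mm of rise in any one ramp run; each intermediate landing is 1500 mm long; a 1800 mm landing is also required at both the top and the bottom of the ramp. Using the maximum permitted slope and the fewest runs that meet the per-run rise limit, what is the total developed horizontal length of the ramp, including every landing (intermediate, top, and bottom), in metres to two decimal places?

2239 / 760 = 2.946 → round up to 3 ramp runs. That means 2 intermediate landings.
Ramp run (horizontal) at 1:16: 2239 × 16 = 35824 mm.
2 intermediate landings contribute 2 × 1500 = 3000 mm.
Top and bottom landings: 2 × 1800 = 3600 mm.
Total = 35824 + 3000 + 3600 = 42424 mm.
= 42.42 m.

42.42 m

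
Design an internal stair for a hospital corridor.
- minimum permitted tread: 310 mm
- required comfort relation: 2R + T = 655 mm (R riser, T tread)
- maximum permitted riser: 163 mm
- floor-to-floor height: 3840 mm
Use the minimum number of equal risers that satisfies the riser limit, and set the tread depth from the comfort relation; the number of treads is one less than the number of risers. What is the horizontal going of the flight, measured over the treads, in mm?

7705 mm

⌈3840/163⌉ = 24 risers.
R = 3840 ÷ 24 = 160 mm.
From 2R + T = 655: T = 655 − 320 = 335 mm.
Going = (24 − 1) × 335 = 7705 mm.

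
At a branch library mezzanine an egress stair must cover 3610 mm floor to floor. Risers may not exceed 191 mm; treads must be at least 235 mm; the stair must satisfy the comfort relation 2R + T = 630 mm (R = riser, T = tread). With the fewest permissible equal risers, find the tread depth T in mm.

3610 / 191 = 18.901 → round up to 19 risers.
R = 3610 ÷ 19 = 190 mm.
From 2R + T = 630: T = 630 − 380 = 250 mm.

250 mm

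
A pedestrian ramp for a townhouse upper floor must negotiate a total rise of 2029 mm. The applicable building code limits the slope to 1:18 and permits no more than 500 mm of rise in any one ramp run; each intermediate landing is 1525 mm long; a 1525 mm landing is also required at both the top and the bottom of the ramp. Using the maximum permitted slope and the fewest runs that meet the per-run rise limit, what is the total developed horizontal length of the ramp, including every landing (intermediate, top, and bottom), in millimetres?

2029 / 500 = 4.058 → round up to 5 ramp runs. That means 4 intermediate landings.
Horizontal run for 2029 mm of rise at 1:18 is 2029 × 18 = 36522 mm.
Intermediate landings: 4 × 1525 = 6100 mm.
Top and bottom landings: 2 × 1525 = 3050 mm.
Total = 36522 + 6100 + 3050 = 45672 mm.

45672 mm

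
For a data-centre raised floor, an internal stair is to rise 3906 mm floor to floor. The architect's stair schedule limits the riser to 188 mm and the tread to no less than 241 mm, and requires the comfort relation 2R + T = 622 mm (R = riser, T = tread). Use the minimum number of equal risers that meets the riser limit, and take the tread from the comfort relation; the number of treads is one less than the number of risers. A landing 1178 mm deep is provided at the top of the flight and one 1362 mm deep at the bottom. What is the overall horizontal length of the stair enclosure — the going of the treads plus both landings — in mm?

3906 / 188 = 20.777 → round up to 21 risers.
R = 3906 ÷ 21 = 186 mm.
From 2R + T = 622: T = 622 − 372 = 250 mm.
Going = (21 − 1) × 250 = 5000 mm.
Add landings: 5000 + 1178 + 1362 = 7540 mm.

7540 mm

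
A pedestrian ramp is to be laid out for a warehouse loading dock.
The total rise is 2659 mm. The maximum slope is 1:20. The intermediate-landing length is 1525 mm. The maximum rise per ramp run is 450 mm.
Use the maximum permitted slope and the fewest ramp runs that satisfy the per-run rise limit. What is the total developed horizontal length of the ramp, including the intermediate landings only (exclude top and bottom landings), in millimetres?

⌈2659/450⌉ = 6 ramp runs. That means 5 intermediate landings.
Ramp run (horizontal) at 1:20: 2659 × 20 = 53180 mm.
Intermediate landings: 5 × 1525 = 7625 mm.
Developed length = 53180 + 7625 = 60805 mm.

60805 mm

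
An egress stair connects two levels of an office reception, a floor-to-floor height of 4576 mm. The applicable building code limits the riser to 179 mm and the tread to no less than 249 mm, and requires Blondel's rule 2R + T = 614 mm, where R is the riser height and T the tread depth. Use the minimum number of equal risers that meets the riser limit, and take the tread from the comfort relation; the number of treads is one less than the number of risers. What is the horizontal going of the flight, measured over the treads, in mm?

6550 mm

4576 / 179 = 25.564 → round up to 26 risers.
Riser R = 4576 / 26 = 176 mm, within the 179 mm limit.
Tread T = 614 − 2 × 176 = 262 mm (≥ 249 mm).
Treads = 26 − 1 = 25; going = 25 × 262 = 6550 mm.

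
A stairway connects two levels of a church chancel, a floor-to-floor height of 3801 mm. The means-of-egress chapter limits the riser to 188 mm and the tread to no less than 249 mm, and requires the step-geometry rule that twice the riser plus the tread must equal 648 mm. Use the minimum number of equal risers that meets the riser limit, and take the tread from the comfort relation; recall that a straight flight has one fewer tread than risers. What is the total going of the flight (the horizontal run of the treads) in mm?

At most 188 each: 3801/188 = 20.22, giving 21 risers.
Riser R = 3801 / 21 = 181 mm, within the 188 mm limit.
Tread T = 648 − 2 × 181 = 286 mm (≥ 249 mm).
21 risers give 20 treads; going = 20 × 286 = 5720 mm.

5720 mm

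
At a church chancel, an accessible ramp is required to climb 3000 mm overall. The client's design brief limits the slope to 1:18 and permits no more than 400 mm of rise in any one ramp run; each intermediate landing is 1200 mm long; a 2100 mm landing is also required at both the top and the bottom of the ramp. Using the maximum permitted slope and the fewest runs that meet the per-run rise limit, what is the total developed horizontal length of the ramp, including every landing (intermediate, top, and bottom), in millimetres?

66600 mm

3000 / 400 = 7.50, so 8 ramp runs are needed. That means 7 intermediate landings.
Ramp run (horizontal) at 1:18: 3000 × 18 = 54000 mm.
7 intermediate landings contribute 7 × 1200 = 8400 mm.
Top and bottom landings: 2 × 2100 = 4200 mm.
Total = 54000 + 8400 + 4200 = 66600 mm.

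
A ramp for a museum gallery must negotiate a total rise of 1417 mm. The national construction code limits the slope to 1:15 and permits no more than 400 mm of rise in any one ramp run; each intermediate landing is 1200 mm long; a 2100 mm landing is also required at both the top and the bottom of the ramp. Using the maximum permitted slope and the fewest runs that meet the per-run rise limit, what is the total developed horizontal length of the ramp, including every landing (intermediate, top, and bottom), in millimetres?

1417 / 400 = 3.54, so 4 ramp runs are needed. That means 3 intermediate landings.
Ramp run (horizontal) at 1:15: 1417 × 15 = 21255 mm.
3 intermediate landings contribute 3 × 1200 = 3600 mm.
Top and bottom landings: 2 × 2100 = 4200 mm.
Total = 21255 + 3600 + 4200 = 29055 mm.

29055 mm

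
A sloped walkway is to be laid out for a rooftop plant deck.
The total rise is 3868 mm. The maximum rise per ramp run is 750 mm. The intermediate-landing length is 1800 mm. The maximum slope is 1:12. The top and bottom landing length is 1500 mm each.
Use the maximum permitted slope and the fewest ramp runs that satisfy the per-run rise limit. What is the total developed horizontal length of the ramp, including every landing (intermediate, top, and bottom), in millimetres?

58416 mm

⌈3868/750⌉ = 6 ramp runs. That means 5 intermediate landings.
Horizontal run for 3868 mm of rise at 1:12 is 3868 × 12 = 46416 mm.
5 intermediate landings contribute 5 × 1800 = 9000 mm.
Top and bottom landings: 2 × 1500 = 3000 mm.
Total = 46416 + 9000 + 3000 = 58416 mm.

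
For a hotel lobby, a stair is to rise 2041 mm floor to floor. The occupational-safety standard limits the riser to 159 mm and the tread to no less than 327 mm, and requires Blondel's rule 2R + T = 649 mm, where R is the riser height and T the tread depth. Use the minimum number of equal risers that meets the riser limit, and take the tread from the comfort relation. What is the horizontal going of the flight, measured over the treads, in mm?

4020 mm

At most 159 each: 2041/159 = 12.84, giving 13 risers.
R = 2041 ÷ 13 = 157 mm.
Tread T = 649 − 2 × 157 = 335 mm (≥ 327 mm).
Going = (13 − 1) × 335 = 4020 mm.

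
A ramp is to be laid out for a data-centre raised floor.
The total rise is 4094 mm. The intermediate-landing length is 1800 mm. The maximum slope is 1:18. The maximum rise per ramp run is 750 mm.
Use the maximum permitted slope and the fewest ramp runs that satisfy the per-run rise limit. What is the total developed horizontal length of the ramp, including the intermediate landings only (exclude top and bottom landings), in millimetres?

82692 mm

4094 / 750 = 5.46, so 6 ramp runs are needed. That means 5 intermediate landings.
Ramp run (horizontal) at 1:18: 4094 × 18 = 73692 mm.
5 intermediate landings contribute 5 × 1800 = 9000 mm.
Total developed length = 73692 + 9000 = 82692 mm.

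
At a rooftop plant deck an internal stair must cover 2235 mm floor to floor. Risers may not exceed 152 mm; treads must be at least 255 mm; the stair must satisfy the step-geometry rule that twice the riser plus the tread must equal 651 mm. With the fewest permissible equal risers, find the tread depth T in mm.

353 mm

⌈2235/152⌉ = 15 risers.
Each riser is 2235/15 = 149 mm (≤ 152 mm).
From 2R + T = 651: T = 651 − 298 = 353 mm.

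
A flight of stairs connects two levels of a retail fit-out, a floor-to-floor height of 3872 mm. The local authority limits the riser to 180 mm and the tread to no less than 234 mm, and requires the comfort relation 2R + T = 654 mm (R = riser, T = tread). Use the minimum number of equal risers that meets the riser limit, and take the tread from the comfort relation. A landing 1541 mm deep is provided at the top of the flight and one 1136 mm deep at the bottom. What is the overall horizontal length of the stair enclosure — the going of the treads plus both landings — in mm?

⌈3872/180⌉ = 22 risers.
R = 3872 ÷ 22 = 176 mm.
T = 654 − 2·176 = 302 mm, which satisfies the 234 mm minimum.
Going = (22 − 1) × 302 = 6342 mm.
Add landings: 6342 + 1541 + 1136 = 9019 mm.

9019 mm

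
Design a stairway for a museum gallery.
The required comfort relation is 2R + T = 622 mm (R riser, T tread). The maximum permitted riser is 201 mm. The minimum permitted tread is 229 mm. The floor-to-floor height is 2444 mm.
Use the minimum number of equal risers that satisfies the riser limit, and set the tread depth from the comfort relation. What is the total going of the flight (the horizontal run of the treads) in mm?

2952 mm

2444 / 201 = 12.16, so 13 risers are needed.
Riser R = 2444 / 13 = 188 mm, within the 201 mm limit.
Tread T = 622 − 2 × 188 = 246 mm (≥ 229 mm).
Going = (13 − 1) × 246 = 2952 mm.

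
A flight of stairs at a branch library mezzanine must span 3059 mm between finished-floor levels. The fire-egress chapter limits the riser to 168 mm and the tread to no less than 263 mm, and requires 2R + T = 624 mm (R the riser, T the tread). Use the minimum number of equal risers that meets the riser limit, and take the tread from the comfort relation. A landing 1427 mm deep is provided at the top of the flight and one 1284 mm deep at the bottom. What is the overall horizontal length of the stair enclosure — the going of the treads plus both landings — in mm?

8147 mm

3059 / 168 = 18.21, so 19 risers are needed.
R = 3059 ÷ 19 = 161 mm.
Tread T = 624 − 2 × 161 = 302 mm (≥ 263 mm).
Going = (19 − 1) × 302 = 5436 mm.
Enclosure = 5436 + 1427 + 1284 = 8147 mm.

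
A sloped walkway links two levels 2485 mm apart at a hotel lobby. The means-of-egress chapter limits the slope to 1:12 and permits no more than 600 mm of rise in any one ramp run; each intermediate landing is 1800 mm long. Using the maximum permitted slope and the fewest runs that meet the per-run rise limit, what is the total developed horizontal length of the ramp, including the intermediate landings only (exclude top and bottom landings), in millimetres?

37020 mm

⌈2485/600⌉ = 5 ramp runs. That means 4 intermediate landings.
Ramp run (horizontal) at 1:12: 2485 × 12 = 29820 mm.
Intermediate landings: 4 × 1800 = 7200 mm.
Total developed length = 29820 + 7200 = 37020 mm.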